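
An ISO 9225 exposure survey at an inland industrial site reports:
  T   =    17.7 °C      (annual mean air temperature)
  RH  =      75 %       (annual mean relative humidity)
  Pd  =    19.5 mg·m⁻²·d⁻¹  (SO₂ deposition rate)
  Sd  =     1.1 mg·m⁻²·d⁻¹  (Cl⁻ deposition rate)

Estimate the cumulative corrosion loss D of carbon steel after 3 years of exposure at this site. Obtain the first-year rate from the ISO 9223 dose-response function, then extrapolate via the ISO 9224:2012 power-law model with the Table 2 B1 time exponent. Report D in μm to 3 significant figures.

carbon steel: temperature factor f = -0.054·(7.7) = -0.4158
  SO₂ term: 1.77·19.5^0.52·exp(0.02·75-0.4158) = 24.53
  Cl⁻ term: 0.102·1.1^0.62·exp(0.033·75+0.04·17.7) = 2.61
  r_corr = 24.53 + 2.61 = 27.14 μm/a
Long-term exponent b (ISO 9224 Table 2, B1) = 0.523
  D(3) = 27.14 × 3^0.523 = 27.14 × 1.776 = 48.21 μm

D(3) = 48.2 μm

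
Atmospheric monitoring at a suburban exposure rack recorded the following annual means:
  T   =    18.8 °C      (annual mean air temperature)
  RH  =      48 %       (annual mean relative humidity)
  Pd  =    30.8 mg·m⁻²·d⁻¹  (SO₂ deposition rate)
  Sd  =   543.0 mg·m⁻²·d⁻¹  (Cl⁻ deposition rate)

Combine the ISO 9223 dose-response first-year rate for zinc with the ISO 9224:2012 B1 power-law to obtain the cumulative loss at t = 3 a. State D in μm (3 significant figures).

zinc: f(T) = -0.071·(T−10) [T>10 °C] = -0.6248
  Pd branch = 0.0129·Pd^0.44·e^(0.046·RH+f) = 0.2839 μm/a
  Sd branch = 0.0175·Sd^0.57·e^(0.008·RH+0.085·T) = 4.599 μm/a
  sum: 0.2839 + 4.599 → r_corr = 4.883 μm/a
Power-law: D(3) = r_corr · 3^0.813
  D(3) = 4.883 × 3^0.813 = 4.883 × 2.443 = 11.93 μm

D(3) = 11.9 μm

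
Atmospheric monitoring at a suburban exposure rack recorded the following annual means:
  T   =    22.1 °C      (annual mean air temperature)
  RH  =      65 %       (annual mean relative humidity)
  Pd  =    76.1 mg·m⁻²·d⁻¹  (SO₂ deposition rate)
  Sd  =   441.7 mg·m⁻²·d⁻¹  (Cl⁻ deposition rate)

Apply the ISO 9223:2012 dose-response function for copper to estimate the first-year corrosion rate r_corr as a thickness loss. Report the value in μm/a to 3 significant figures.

r_corr = 1.91 μm/a

copper: temperature factor f = -0.080·(12.1) = -0.9680
  Pd branch = 0.0053·Pd^0.26·e^(0.059·RH+f) = 0.2874 μm/a
  Sd branch = 0.01025·Sd^0.27·e^(0.036·RH+0.049·T) = 1.627 μm/a
  sum: 0.2874 + 1.627 → r_corr = 1.915 μm/a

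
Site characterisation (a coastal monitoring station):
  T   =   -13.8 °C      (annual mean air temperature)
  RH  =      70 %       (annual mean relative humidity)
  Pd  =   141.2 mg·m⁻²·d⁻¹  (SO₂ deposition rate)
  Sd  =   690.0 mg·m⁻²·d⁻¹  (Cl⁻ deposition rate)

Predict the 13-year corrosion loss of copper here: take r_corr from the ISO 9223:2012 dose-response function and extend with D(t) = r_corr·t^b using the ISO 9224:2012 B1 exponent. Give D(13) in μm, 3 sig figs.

copper: temperature factor f = +0.126·(-23.8) = -2.9988
  SO₂ term: 0.0053·141.2^0.26·exp(0.059·70-2.9988) = 0.0595
  Cl⁻ term: 0.01025·690.0^0.27·exp(0.036·70+0.049·-13.8) = 0.3784
  sum: 0.0595 + 0.3784 → r_corr = 0.4379 μm/a
Power-law: D(13) = r_corr · 13^0.667
  D(13) = 0.4379 × 13^0.667 = 0.4379 × 5.534 = 2.423 μm

D(13) = 2.42 μm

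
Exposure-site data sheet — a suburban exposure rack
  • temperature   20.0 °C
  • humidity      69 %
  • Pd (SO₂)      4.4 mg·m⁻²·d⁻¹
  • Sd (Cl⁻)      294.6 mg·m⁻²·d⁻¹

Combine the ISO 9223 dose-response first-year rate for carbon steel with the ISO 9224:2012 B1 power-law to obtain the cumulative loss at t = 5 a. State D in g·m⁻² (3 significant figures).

D(5) = 1.53e+03 g·m⁻²

carbon steel: T>10 °C ⇒ hinge -0.054·(20.0−10) = -0.5400
  SO₂ term: 1.77·4.4^0.52·exp(0.02·69-0.5400) = 8.859
  Cl⁻ term: 0.102·294.6^0.62·exp(0.033·69+0.04·20.0) = 75.14
  sum: 8.859 + 75.14 → r_corr = 83.99 μm/a
Long-term exponent b (ISO 9224 Table 2, B1) = 0.523
  D(5) = 83.99 × 5^0.523 = 83.99 × 2.32 = 194.9 μm
  Mass loss = 194.9 μm × 7.85 g/cm³ = 1530 g·m⁻²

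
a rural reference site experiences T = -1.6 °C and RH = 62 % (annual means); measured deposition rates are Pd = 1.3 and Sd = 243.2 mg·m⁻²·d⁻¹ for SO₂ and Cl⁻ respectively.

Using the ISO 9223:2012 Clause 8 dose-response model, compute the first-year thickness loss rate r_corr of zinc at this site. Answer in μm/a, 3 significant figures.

zinc: f(T) = +0.038·(T−10) [T≤10 °C] = -0.4408
  Pd branch = 0.0129·Pd^0.44·e^(0.046·RH+f) = 0.1614 μm/a
  Sd branch = 0.0175·Sd^0.57·e^(0.008·RH+0.085·T) = 0.5746 μm/a
  sum: 0.1614 + 0.5746 → r_corr = 0.736 μm/a

r_corr = 0.736 μm/a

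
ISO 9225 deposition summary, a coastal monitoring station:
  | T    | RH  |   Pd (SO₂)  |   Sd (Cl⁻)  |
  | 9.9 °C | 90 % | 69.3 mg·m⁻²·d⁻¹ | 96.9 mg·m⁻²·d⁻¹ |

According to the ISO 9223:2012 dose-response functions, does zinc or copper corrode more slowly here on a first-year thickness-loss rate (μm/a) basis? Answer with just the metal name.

copper

zinc: T≤10 °C ⇒ hinge +0.038·(9.9−10) = -0.0038
  sulphur-dioxide contribution → 5.21 μm/a
  chloride contribution → 1.131 μm/a
  ⇒ r_corr(zinc) = 6.341 μm/a
copper: f(T) = +0.126·(T−10) [T≤10 °C] = -0.0126
  sulphur-dioxide contribution → 3.188 μm/a
  chloride contribution → 1.462 μm/a
  ⇒ r_corr(copper) = 4.649 μm/a
Ordering by μm/a: zinc (6.34) > copper (4.65)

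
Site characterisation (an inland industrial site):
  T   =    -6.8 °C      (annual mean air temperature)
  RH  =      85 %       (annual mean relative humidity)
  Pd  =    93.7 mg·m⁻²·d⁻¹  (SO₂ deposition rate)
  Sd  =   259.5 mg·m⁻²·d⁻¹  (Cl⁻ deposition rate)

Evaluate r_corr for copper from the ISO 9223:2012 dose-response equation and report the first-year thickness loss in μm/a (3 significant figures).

copper: T≤10 °C ⇒ hinge +0.126·(-6.8−10) = -2.1168
  SO₂ term: 0.0053·93.7^0.26·exp(0.059·85-2.1168) = 0.313
  Cl⁻ term: 0.01025·259.5^0.27·exp(0.036·85+0.049·-6.8) = 0.7027
  sum: 0.313 + 0.7027 → r_corr = 1.016 μm/a

r_corr = 1.02 μm/a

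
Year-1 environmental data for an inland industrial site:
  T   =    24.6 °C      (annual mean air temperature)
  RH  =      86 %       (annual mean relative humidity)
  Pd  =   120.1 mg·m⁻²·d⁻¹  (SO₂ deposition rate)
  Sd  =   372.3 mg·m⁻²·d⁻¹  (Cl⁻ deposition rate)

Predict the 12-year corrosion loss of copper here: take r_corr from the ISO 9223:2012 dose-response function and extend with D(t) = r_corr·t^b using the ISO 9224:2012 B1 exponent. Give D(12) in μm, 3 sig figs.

D(12) = 24.4 μm

copper: f(T) = -0.080·(T−10) [T>10 °C] = -1.1680
  SO₂ term: 0.0053·120.1^0.26·exp(0.059·86-1.1680) = 0.9148
  Sd branch = 0.01025·Sd^0.27·e^(0.036·RH+0.049·T) = 3.741 μm/a
  r_corr = 0.9148 + 3.741 = 4.655 μm/a
ISO 9224: D(t) = r_corr · t^b with b = 0.667 (copper, B1)
  D(12) = 4.655 × 12^0.667 = 4.655 × 5.246 = 24.42 μm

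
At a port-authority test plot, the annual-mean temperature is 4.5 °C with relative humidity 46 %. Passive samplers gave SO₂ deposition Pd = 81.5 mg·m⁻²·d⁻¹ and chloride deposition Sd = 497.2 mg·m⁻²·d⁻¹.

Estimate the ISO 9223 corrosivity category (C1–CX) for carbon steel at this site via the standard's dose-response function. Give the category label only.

carbon steel: temperature factor f = +0.150·(-5.5) = -0.8250
  sulphur-dioxide contribution → 19.19 μm/a
  chloride contribution → 26.17 μm/a
  total first-year rate 45.36 μm/a
Category bounds: 25…50 μm/a bracket r_corr ⇒ C3

C3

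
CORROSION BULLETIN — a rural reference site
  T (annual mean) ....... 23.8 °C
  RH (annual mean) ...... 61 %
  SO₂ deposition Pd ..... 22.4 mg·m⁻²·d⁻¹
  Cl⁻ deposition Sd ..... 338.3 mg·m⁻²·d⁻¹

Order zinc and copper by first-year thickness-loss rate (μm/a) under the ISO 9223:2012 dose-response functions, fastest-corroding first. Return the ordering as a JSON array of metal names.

zinc: T>10 °C ⇒ hinge -0.071·(23.8−10) = -0.9798
  SO₂ term: 0.0129·22.4^0.44·exp(0.046·61-0.9798) = 0.3146
  Sd branch = 0.0175·Sd^0.57·e^(0.008·RH+0.085·T) = 5.96 μm/a
  sum: 0.3146 + 5.96 → r_corr = 6.275 μm/a
copper: f(T) = -0.080·(T−10) [T>10 °C] = -1.1040
  SO₂ term: 0.0053·22.4^0.26·exp(0.059·61-1.1040) = 0.1442
  Cl⁻ term: 0.01025·338.3^0.27·exp(0.036·61+0.049·23.8) = 1.425
  sum: 0.1442 + 1.425 → r_corr = 1.569 μm/a
Ordering by μm/a: zinc (6.27) > copper (1.57)

["zinc", "copper"]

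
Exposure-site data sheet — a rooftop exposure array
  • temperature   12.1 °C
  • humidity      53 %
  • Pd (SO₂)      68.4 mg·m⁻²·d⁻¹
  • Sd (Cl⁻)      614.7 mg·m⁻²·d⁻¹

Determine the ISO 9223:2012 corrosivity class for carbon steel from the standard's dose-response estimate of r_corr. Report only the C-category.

carbon steel: temperature factor f = -0.054·(2.1) = -0.1134
  Pd branch = 1.77·Pd^0.52·e^(0.02·RH+f) = 41.05 μm/a
  Sd branch = 0.102·Sd^0.62·e^(0.033·RH+0.04·T) = 50.97 μm/a
  r_corr = 41.05 + 50.97 = 92.02 μm/a
Category bounds: 80…200 μm/a bracket r_corr ⇒ C5

C5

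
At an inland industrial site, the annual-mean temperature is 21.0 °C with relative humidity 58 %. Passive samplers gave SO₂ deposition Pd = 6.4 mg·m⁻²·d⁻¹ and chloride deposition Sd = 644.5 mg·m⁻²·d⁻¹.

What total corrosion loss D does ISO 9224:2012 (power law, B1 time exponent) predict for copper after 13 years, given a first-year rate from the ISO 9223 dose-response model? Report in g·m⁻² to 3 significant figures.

copper: temperature factor f = -0.080·(11.0) = -0.8800
  SO₂ term: 0.0053·6.4^0.26·exp(0.059·58-0.8800) = 0.1091
  Cl⁻ term: 0.01025·644.5^0.27·exp(0.036·58+0.049·21.0) = 1.327
  r_corr = 0.1091 + 1.327 = 1.436 μm/a
Power-law: D(13) = r_corr · 13^0.667
  D(13) = 1.436 × 13^0.667 = 1.436 × 5.534 = 7.947 μm
  Mass loss = 7.947 μm × 8.96 g/cm³ = 71.21 g·m⁻²

D(13) = 71.2 g·m⁻²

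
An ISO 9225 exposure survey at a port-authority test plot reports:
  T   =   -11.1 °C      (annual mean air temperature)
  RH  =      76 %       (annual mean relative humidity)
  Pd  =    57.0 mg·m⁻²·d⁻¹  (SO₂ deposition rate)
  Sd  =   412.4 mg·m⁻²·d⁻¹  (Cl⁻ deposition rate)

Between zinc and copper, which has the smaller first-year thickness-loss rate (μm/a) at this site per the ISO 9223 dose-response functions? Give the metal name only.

zinc: f(T) = +0.038·(T−10) [T≤10 °C] = -0.8018
  Pd branch = 0.0129·Pd^0.44·e^(0.046·RH+f) = 1.13 μm/a
  Sd branch = 0.0175·Sd^0.57·e^(0.008·RH+0.085·T) = 0.3873 μm/a
  sum: 1.13 + 0.3873 → r_corr = 1.518 μm/a
copper: T≤10 °C ⇒ hinge +0.126·(-11.1−10) = -2.6586
  SO₂ term: 0.0053·57.0^0.26·exp(0.059·76-2.6586) = 0.09409
  Sd branch = 0.01025·Sd^0.27·e^(0.036·RH+0.049·T) = 0.4665 μm/a
  sum: 0.09409 + 0.4665 → r_corr = 0.5606 μm/a
Ordering by μm/a: zinc (1.52) > copper (0.561)

copper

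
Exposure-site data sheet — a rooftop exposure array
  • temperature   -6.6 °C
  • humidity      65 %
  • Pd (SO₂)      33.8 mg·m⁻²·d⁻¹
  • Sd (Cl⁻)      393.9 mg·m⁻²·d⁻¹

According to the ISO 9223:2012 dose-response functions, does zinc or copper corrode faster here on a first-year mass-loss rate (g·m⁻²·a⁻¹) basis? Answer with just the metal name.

zinc: temperature factor f = +0.038·(-16.6) = -0.6308
  Pd branch = 0.0129·Pd^0.44·e^(0.046·RH+f) = 0.6425 μm/a
  Sd branch = 0.0175·Sd^0.57·e^(0.008·RH+0.085·T) = 0.5065 μm/a
  sum: 0.6425 + 0.5065 → r_corr = 1.149 μm/a
  mass loss = 1.149 μm/a × 7.14 g/cm³ = 8.204 g·m⁻²·a⁻¹
copper: temperature factor f = +0.126·(-16.6) = -2.0916
  Pd branch = 0.0053·Pd^0.26·e^(0.059·RH+f) = 0.07567 μm/a
  Sd branch = 0.01025·Sd^0.27·e^(0.036·RH+0.049·T) = 0.3866 μm/a
  sum: 0.07567 + 0.3866 → r_corr = 0.4623 μm/a
  mass loss = 0.4623 μm/a × 8.96 g/cm³ = 4.142 g·m⁻²·a⁻¹
Ordering by g·m⁻²·a⁻¹: zinc (8.2) > copper (4.14)

zinc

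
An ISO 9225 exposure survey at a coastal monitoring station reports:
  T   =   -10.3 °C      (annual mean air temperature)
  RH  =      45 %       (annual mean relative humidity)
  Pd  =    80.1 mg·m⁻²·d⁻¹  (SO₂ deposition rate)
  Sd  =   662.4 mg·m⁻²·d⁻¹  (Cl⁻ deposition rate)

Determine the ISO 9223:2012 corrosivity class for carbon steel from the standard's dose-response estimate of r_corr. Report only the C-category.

carbon steel: temperature factor f = +0.150·(-20.3) = -3.0450
  SO₂ term: 1.77·80.1^0.52·exp(0.02·45-3.0450) = 2.024
  Cl⁻ term: 0.102·662.4^0.62·exp(0.033·45+0.04·-10.3) = 16.74
  r_corr = 2.024 + 16.74 = 18.76 μm/a
Category bounds: 1.3…25 μm/a bracket r_corr ⇒ C2

C2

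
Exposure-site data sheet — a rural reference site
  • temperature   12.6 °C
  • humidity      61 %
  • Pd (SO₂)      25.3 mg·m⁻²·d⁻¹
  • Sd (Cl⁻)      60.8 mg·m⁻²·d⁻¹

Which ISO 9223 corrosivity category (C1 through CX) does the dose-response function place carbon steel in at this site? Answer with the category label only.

C3

carbon steel: T>10 °C ⇒ hinge -0.054·(12.6−10) = -0.1404
  sulphur-dioxide contribution → 27.96 μm/a
  chloride contribution → 16.13 μm/a
  total first-year rate 44.09 μm/a
ISO 9223 Table 2 (carbon steel): 25 < 44.1 ≤ 50 μm/a ⇒ C3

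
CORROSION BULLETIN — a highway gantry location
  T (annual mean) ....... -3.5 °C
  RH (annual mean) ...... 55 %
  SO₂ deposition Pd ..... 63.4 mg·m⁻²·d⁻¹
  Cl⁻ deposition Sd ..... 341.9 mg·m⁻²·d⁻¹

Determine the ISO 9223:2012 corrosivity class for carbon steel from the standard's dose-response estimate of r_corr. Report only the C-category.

C3

carbon steel: temperature factor f = +0.150·(-13.5) = -2.0250
  Pd branch = 1.77·Pd^0.52·e^(0.02·RH+f) = 6.072 μm/a
  Sd branch = 0.102·Sd^0.62·e^(0.033·RH+0.04·T) = 20.28 μm/a
  r_corr = 6.072 + 20.28 = 26.35 μm/a
ISO 9223 Table 2 (carbon steel): 25 < 26.4 ≤ 50 μm/a ⇒ C3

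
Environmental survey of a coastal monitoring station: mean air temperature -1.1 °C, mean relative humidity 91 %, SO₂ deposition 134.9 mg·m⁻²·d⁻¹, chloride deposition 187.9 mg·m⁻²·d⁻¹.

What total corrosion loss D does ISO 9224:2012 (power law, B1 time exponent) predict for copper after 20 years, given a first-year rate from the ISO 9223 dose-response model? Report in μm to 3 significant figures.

D(20) = 15.2 μm

copper: T≤10 °C ⇒ hinge +0.126·(-1.1−10) = -1.3986
  sulphur-dioxide contribution → 1.006 μm/a
  chloride contribution → 1.057 μm/a
  ⇒ r_corr(copper) = 2.062 μm/a
ISO 9224: D(t) = r_corr · t^b with b = 0.667 (copper, B1)
  D(20) = 2.062 × 20^0.667 = 2.062 × 7.375 = 15.21 μm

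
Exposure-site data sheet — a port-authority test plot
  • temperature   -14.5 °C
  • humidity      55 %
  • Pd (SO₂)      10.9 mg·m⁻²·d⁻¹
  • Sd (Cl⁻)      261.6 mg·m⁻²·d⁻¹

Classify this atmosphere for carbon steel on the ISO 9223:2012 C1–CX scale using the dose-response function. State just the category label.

carbon steel: f(T) = +0.150·(T−10) [T≤10 °C] = -3.6750
  sulphur-dioxide contribution → 0.4668 μm/a
  chloride contribution → 11.06 μm/a
  total first-year rate 11.53 μm/a
ISO 9223 Table 2 (carbon steel): 1.3 < 11.5 ≤ 25 μm/a ⇒ C2

C2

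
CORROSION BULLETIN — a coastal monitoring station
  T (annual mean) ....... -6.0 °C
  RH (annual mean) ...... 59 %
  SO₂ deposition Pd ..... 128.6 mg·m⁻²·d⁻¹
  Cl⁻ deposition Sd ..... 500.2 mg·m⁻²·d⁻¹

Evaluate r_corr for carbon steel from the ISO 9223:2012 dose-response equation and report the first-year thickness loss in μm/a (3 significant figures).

carbon steel: T≤10 °C ⇒ hinge +0.150·(-6.0−10) = -2.4000
  SO₂ term: 1.77·128.6^0.52·exp(0.02·59-2.4000) = 6.53
  Cl⁻ term: 0.102·500.2^0.62·exp(0.033·59+0.04·-6.0) = 26.51
  sum: 6.53 + 26.51 → r_corr = 33.04 μm/a

r_corr = 33.0 μm/a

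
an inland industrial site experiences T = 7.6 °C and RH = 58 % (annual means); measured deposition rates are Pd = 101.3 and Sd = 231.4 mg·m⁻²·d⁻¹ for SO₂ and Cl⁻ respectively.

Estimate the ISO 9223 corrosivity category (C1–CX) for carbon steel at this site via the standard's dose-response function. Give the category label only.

C4

carbon steel: temperature factor f = +0.150·(-2.4) = -0.3600
  sulphur-dioxide contribution → 43.48 μm/a
  chloride contribution → 27.4 μm/a
  ⇒ r_corr(carbon steel) = 70.88 μm/a
Category bounds: 50…80 μm/a bracket r_corr ⇒ C4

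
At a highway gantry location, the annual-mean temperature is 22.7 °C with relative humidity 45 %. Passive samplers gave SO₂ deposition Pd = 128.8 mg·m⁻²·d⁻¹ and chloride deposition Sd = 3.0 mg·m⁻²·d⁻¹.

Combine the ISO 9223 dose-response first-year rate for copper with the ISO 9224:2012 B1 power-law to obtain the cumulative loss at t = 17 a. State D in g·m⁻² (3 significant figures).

D(17) = 18.3 g·m⁻²

copper: T>10 °C ⇒ hinge -0.080·(22.7−10) = -1.0160
  Pd branch = 0.0053·Pd^0.26·e^(0.059·RH+f) = 0.09653 μm/a
  Cl⁻ term: 0.01025·3.0^0.27·exp(0.036·45+0.049·22.7) = 0.2119
  sum: 0.09653 + 0.2119 → r_corr = 0.3084 μm/a
ISO 9224: D(t) = r_corr · t^b with b = 0.667 (copper, B1)
  D(17) = 0.3084 × 17^0.667 = 0.3084 × 6.618 = 2.041 μm
  Mass loss = 2.041 μm × 8.96 g/cm³ = 18.29 g·m⁻²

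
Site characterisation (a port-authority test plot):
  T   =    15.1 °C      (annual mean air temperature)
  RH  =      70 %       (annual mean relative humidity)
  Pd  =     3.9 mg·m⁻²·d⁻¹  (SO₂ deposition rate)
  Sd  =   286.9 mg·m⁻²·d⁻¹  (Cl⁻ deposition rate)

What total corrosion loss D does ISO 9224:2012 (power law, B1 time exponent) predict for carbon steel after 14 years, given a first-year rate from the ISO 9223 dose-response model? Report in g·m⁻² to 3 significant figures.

carbon steel: T>10 °C ⇒ hinge -0.054·(15.1−10) = -0.2754
  SO₂ term: 1.77·3.9^0.52·exp(0.02·70-0.2754) = 11.06
  Cl⁻ term: 0.102·286.9^0.62·exp(0.033·70+0.04·15.1) = 62.8
  sum: 11.06 + 62.8 → r_corr = 73.85 μm/a
Long-term exponent b (ISO 9224 Table 2, B1) = 0.523
  D(14) = 73.85 × 14^0.523 = 73.85 × 3.976 = 293.6 μm
  Mass loss = 293.6 μm × 7.85 g/cm³ = 2305 g·m⁻²

D(14) = 2.31e+03 g·m⁻²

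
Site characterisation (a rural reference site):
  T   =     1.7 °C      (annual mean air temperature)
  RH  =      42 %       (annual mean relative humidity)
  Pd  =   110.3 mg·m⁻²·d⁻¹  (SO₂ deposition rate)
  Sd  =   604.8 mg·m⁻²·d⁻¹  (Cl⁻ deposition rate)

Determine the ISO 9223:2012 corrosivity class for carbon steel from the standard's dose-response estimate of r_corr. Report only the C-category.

C3

carbon steel: f(T) = +0.150·(T−10) [T≤10 °C] = -1.2450
  sulphur-dioxide contribution → 13.62 μm/a
  chloride contribution → 23.16 μm/a
  ⇒ r_corr(carbon steel) = 36.78 μm/a
ISO 9223 Table 2 (carbon steel): 25 < 36.8 ≤ 50 μm/a ⇒ C3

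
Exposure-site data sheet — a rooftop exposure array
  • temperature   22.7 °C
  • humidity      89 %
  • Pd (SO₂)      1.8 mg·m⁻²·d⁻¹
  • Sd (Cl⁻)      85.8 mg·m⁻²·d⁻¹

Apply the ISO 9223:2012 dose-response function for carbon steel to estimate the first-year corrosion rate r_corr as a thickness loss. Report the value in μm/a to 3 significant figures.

carbon steel: temperature factor f = -0.054·(12.7) = -0.6858
  sulphur-dioxide contribution → 7.177 μm/a
  chloride contribution → 75.37 μm/a
  ⇒ r_corr(carbon steel) = 82.55 μm/a

r_corr = 82.6 μm/a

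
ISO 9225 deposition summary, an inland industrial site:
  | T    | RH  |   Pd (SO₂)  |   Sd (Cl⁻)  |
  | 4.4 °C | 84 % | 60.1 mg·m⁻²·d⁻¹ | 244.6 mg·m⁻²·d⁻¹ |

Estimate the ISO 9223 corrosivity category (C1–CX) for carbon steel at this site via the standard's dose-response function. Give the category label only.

carbon steel: f(T) = +0.150·(T−10) [T≤10 °C] = -0.8400
  SO₂ term: 1.77·60.1^0.52·exp(0.02·84-0.8400) = 34.5
  Cl⁻ term: 0.102·244.6^0.62·exp(0.033·84+0.04·4.4) = 58.85
  r_corr = 34.5 + 58.85 = 93.35 μm/a
93.3 μm/a falls in (80, 200] for carbon steel → category C5

C5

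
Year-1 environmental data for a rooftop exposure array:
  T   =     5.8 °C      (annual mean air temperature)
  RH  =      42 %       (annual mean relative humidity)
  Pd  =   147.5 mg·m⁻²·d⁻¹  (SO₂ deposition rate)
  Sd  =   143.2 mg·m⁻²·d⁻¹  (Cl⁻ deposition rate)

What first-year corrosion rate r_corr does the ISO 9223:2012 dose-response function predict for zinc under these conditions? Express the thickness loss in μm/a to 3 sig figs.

r_corr = 1.36 μm/a

zinc: temperature factor f = +0.038·(-4.2) = -0.1596
  Pd branch = 0.0129·Pd^0.44·e^(0.046·RH+f) = 0.6833 μm/a
  Cl⁻ term: 0.0175·143.2^0.57·exp(0.008·42+0.085·5.8) = 0.6791
  sum: 0.6833 + 0.6791 → r_corr = 1.362 μm/a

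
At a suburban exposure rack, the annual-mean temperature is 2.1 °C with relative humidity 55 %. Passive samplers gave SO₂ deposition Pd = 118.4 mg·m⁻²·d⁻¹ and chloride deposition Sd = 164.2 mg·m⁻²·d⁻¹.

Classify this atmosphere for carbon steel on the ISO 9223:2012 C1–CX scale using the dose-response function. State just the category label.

carbon steel: temperature factor f = +0.150·(-7.9) = -1.1850
  Pd branch = 1.77·Pd^0.52·e^(0.02·RH+f) = 19.46 μm/a
  Sd branch = 0.102·Sd^0.62·e^(0.033·RH+0.04·T) = 16.1 μm/a
  r_corr = 19.46 + 16.1 = 35.56 μm/a
ISO 9223 Table 2 (carbon steel): 25 < 35.6 ≤ 50 μm/a ⇒ C3

C3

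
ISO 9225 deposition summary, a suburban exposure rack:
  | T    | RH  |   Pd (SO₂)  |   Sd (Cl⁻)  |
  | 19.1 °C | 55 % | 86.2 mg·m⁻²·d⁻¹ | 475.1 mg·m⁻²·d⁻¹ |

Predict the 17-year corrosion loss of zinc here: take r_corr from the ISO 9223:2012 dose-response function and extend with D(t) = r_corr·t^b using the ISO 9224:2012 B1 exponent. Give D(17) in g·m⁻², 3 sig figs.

D(17) = 373 g·m⁻²

zinc: T>10 °C ⇒ hinge -0.071·(19.1−10) = -0.6461
  Pd branch = 0.0129·Pd^0.44·e^(0.046·RH+f) = 0.6031 μm/a
  Cl⁻ term: 0.0175·475.1^0.57·exp(0.008·55+0.085·19.1) = 4.624
  r_corr = 0.6031 + 4.624 = 5.227 μm/a
ISO 9224: D(t) = r_corr · t^b with b = 0.813 (zinc, B1)
  D(17) = 5.227 × 17^0.813 = 5.227 × 10.01 = 52.31 μm
  Mass loss = 52.31 μm × 7.14 g/cm³ = 373.5 g·m⁻²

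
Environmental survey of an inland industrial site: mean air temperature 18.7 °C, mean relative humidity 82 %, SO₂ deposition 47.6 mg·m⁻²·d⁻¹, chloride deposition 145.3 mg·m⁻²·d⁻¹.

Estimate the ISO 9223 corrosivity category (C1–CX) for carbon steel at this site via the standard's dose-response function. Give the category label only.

C5

carbon steel: T>10 °C ⇒ hinge -0.054·(18.7−10) = -0.4698
  sulphur-dioxide contribution → 42.51 μm/a
  chloride contribution → 70.67 μm/a
  ⇒ r_corr(carbon steel) = 113.2 μm/a
ISO 9223 Table 2 (carbon steel): 80 < 113 ≤ 200 μm/a ⇒ C5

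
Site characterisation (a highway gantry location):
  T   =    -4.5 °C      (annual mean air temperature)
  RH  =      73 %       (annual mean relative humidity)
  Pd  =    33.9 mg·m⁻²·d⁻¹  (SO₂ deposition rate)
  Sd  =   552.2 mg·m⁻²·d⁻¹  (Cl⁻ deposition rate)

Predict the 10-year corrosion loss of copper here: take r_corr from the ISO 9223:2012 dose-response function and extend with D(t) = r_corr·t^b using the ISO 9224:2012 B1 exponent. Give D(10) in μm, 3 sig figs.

copper: f(T) = +0.126·(T−10) [T≤10 °C] = -1.8270
  Pd branch = 0.0053·Pd^0.26·e^(0.059·RH+f) = 0.1582 μm/a
  Cl⁻ term: 0.01025·552.2^0.27·exp(0.036·73+0.049·-4.5) = 0.6261
  r_corr = 0.1582 + 0.6261 = 0.7843 μm/a
ISO 9224: D(t) = r_corr · t^b with b = 0.667 (copper, B1)
  D(10) = 0.7843 × 10^0.667 = 0.7843 × 4.645 = 3.643 μm

D(10) = 3.64 μm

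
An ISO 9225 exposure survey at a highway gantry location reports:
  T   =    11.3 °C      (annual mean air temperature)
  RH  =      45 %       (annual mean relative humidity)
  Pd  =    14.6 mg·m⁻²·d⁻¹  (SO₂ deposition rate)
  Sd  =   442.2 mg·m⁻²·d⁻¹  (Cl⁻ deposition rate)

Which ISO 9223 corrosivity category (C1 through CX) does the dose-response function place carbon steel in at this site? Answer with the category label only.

carbon steel: T>10 °C ⇒ hinge -0.054·(11.3−10) = -0.0702
  sulphur-dioxide contribution → 16.36 μm/a
  chloride contribution → 30.91 μm/a
  ⇒ r_corr(carbon steel) = 47.27 μm/a
47.3 μm/a falls in (25, 50] for carbon steel → category C3

C3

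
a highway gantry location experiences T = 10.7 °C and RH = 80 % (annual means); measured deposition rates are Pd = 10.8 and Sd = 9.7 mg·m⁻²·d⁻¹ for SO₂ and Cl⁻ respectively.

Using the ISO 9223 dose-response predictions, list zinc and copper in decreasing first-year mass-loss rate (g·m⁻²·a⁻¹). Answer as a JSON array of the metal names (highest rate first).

["copper", "zinc"]

zinc: f(T) = -0.071·(T−10) [T>10 °C] = -0.0497
  SO₂ term: 0.0129·10.8^0.44·exp(0.046·80-0.0497) = 1.386
  Cl⁻ term: 0.0175·9.7^0.57·exp(0.008·80+0.085·10.7) = 0.3009
  r_corr = 1.386 + 0.3009 = 1.687 μm/a
  mass loss = 1.687 μm/a × 7.14 g/cm³ = 12.05 g·m⁻²·a⁻¹
copper: T>10 °C ⇒ hinge -0.080·(10.7−10) = -0.0560
  Pd branch = 0.0053·Pd^0.26·e^(0.059·RH+f) = 1.044 μm/a
  Cl⁻ term: 0.01025·9.7^0.27·exp(0.036·80+0.049·10.7) = 0.5697
  r_corr = 1.044 + 0.5697 = 1.613 μm/a
  mass loss = 1.613 μm/a × 8.96 g/cm³ = 14.45 g·m⁻²·a⁻¹
Ordering by g·m⁻²·a⁻¹: copper (14.5) > zinc (12)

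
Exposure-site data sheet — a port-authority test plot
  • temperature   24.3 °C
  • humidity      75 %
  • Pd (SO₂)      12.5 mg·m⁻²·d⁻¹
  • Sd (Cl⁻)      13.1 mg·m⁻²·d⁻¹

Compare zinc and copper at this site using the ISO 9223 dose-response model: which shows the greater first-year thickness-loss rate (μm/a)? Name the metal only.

zinc: f(T) = -0.071·(T−10) [T>10 °C] = -1.0153
  sulphur-dioxide contribution → 0.4473 μm/a
  chloride contribution → 1.09 μm/a
  total first-year rate 1.537 μm/a
copper: f(T) = -0.080·(T−10) [T>10 °C] = -1.1440
  sulphur-dioxide contribution → 0.2719 μm/a
  chloride contribution → 1.005 μm/a
  ⇒ r_corr(copper) = 1.277 μm/a
Ordering by μm/a: zinc (1.54) > copper (1.28)

zinc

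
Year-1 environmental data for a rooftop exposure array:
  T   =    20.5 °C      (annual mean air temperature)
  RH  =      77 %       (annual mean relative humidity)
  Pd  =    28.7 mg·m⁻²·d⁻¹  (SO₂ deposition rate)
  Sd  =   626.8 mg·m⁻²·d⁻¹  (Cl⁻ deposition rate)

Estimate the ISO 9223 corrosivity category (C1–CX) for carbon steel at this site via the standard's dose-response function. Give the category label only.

carbon steel: T>10 °C ⇒ hinge -0.054·(20.5−10) = -0.5670
  Pd branch = 1.77·Pd^0.52·e^(0.02·RH+f) = 26.83 μm/a
  Cl⁻ term: 0.102·626.8^0.62·exp(0.033·77+0.04·20.5) = 159.4
  r_corr = 26.83 + 159.4 = 186.2 μm/a
186 μm/a falls in (80, 200] for carbon steel → category C5

C5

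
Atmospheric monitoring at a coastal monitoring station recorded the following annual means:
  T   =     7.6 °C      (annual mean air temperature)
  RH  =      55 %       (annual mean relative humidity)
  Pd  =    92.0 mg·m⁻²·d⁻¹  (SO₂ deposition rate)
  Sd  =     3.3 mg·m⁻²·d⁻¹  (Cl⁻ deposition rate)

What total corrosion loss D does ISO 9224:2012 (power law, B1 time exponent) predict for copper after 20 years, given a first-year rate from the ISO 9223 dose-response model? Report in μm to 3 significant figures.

copper: T≤10 °C ⇒ hinge +0.126·(7.6−10) = -0.3024
  sulphur-dioxide contribution → 0.3257 μm/a
  chloride contribution → 0.1487 μm/a
  ⇒ r_corr(copper) = 0.4744 μm/a
Long-term exponent b (ISO 9224 Table 2, B1) = 0.667
  D(20) = 0.4744 × 20^0.667 = 0.4744 × 7.375 = 3.499 μm

D(20) = 3.50 μm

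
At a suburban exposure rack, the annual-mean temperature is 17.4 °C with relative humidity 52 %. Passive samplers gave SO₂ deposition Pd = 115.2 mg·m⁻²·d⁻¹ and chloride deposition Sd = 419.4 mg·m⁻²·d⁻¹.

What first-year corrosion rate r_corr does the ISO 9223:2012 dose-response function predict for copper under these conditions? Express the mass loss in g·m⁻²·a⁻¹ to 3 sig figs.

r_corr = 9.09 g·m⁻²·a⁻¹

copper: temperature factor f = -0.080·(7.4) = -0.5920
  SO₂ term: 0.0053·115.2^0.26·exp(0.059·52-0.5920) = 0.2166
  Cl⁻ term: 0.01025·419.4^0.27·exp(0.036·52+0.049·17.4) = 0.7982
  sum: 0.2166 + 0.7982 → r_corr = 1.015 μm/a
Convert to mass loss: 1.015 μm/a × 8.96 g/cm³ = 9.092 g·m⁻²·a⁻¹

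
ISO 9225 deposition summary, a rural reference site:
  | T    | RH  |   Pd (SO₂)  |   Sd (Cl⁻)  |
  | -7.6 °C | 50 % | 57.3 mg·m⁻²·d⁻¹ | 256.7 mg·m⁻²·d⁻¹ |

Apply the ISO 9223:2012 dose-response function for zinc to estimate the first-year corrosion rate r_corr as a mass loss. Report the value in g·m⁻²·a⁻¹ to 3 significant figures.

zinc: T≤10 °C ⇒ hinge +0.038·(-7.6−10) = -0.6688
  Pd branch = 0.0129·Pd^0.44·e^(0.046·RH+f) = 0.3914 μm/a
  Sd branch = 0.0175·Sd^0.57·e^(0.008·RH+0.085·T) = 0.3233 μm/a
  r_corr = 0.3914 + 0.3233 = 0.7147 μm/a
Convert to mass loss: 0.7147 μm/a × 7.14 g/cm³ = 5.103 g·m⁻²·a⁻¹

r_corr = 5.10 g·m⁻²·a⁻¹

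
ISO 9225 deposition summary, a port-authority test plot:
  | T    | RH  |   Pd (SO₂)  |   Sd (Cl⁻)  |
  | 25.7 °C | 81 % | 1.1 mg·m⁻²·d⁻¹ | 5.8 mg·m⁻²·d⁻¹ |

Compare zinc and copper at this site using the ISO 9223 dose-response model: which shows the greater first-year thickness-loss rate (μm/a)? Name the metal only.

copper

zinc: temperature factor f = -0.071·(15.7) = -1.1147
  Pd branch = 0.0129·Pd^0.44·e^(0.046·RH+f) = 0.1832 μm/a
  Cl⁻ term: 0.0175·5.8^0.57·exp(0.008·81+0.085·25.7) = 0.8097
  r_corr = 0.1832 + 0.8097 = 0.9929 μm/a
copper: f(T) = -0.080·(T−10) [T>10 °C] = -1.2560
  SO₂ term: 0.0053·1.1^0.26·exp(0.059·81-1.2560) = 0.1841
  Cl⁻ term: 0.01025·5.8^0.27·exp(0.036·81+0.049·25.7) = 1.072
  r_corr = 0.1841 + 1.072 = 1.256 μm/a
Ordering by μm/a: copper (1.26) > zinc (0.993)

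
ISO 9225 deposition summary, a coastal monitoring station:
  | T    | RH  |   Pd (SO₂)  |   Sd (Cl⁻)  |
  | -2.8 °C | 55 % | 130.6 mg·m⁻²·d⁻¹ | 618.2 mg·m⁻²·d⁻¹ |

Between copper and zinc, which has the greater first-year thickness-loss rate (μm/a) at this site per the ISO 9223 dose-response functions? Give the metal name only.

zinc

copper: f(T) = +0.126·(T−10) [T≤10 °C] = -1.6128
  sulphur-dioxide contribution → 0.09622 μm/a
  chloride contribution → 0.367 μm/a
  ⇒ r_corr(copper) = 0.4632 μm/a
zinc: T≤10 °C ⇒ hinge +0.038·(-2.8−10) = -0.4864
  sulphur-dioxide contribution → 0.8494 μm/a
  chloride contribution → 0.835 μm/a
  ⇒ r_corr(zinc) = 1.684 μm/a
Ordering by μm/a: zinc (1.68) > copper (0.463)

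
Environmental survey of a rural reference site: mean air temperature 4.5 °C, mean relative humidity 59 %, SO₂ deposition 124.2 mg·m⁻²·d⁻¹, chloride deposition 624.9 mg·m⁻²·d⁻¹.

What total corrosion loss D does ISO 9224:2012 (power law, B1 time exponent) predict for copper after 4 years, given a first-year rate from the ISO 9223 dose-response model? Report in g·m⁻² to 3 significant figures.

D(4) = 20.5 g·m⁻²

copper: T≤10 °C ⇒ hinge +0.126·(4.5−10) = -0.6930
  SO₂ term: 0.0053·124.2^0.26·exp(0.059·59-0.6930) = 0.3017
  Sd branch = 0.01025·Sd^0.27·e^(0.036·RH+0.049·T) = 0.6078 μm/a
  r_corr = 0.3017 + 0.6078 = 0.9095 μm/a
ISO 9224: D(t) = r_corr · t^b with b = 0.667 (copper, B1)
  D(4) = 0.9095 × 4^0.667 = 0.9095 × 2.521 = 2.293 μm
  Mass loss = 2.293 μm × 8.96 g/cm³ = 20.54 g·m⁻²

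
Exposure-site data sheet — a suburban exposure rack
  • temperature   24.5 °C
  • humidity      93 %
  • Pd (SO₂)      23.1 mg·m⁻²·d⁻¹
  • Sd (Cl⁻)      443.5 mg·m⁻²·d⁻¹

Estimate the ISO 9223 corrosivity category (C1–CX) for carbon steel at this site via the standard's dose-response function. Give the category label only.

carbon steel: T>10 °C ⇒ hinge -0.054·(24.5−10) = -0.7830
  sulphur-dioxide contribution → 26.59 μm/a
  chloride contribution → 255.9 μm/a
  total first-year rate 282.5 μm/a
ISO 9223 Table 2 (carbon steel): 200 < 283 ≤ 700 μm/a ⇒ CX

CX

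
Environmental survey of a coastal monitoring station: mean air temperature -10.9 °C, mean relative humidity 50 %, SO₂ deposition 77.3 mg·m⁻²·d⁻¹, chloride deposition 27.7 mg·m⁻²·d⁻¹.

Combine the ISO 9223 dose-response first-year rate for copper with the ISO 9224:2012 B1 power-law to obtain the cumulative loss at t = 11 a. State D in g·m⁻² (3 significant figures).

copper: f(T) = +0.126·(T−10) [T≤10 °C] = -2.6334
  SO₂ term: 0.0053·77.3^0.26·exp(0.059·50-2.6334) = 0.02253
  Sd branch = 0.01025·Sd^0.27·e^(0.036·RH+0.049·T) = 0.08912 μm/a
  r_corr = 0.02253 + 0.08912 = 0.1116 μm/a
ISO 9224: D(t) = r_corr · t^b with b = 0.667 (copper, B1)
  D(11) = 0.1116 × 11^0.667 = 0.1116 × 4.95 = 0.5526 μm
  Mass loss = 0.5526 μm × 8.96 g/cm³ = 4.952 g·m⁻²

D(11) = 4.95 g·m⁻²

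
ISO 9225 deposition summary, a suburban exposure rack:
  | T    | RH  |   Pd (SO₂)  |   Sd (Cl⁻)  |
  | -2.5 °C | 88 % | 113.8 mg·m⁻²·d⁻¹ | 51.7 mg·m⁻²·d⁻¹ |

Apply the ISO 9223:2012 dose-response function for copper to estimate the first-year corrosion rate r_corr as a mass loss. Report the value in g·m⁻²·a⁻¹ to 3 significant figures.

r_corr = 11.7 g·m⁻²·a⁻¹

copper: f(T) = +0.126·(T−10) [T≤10 °C] = -1.5750
  Pd branch = 0.0053·Pd^0.26·e^(0.059·RH+f) = 0.6756 μm/a
  Cl⁻ term: 0.01025·51.7^0.27·exp(0.036·88+0.049·-2.5) = 0.6252
  sum: 0.6756 + 0.6252 → r_corr = 1.301 μm/a
Convert to mass loss: 1.301 μm/a × 8.96 g/cm³ = 11.66 g·m⁻²·a⁻¹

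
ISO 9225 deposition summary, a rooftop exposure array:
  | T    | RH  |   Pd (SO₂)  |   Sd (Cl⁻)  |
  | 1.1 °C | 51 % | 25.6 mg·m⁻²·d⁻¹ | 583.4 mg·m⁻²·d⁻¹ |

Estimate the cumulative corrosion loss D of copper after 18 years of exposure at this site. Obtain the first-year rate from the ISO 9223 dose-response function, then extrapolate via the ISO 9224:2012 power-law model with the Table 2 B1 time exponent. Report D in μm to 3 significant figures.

copper: f(T) = +0.126·(T−10) [T≤10 °C] = -1.1214
  sulphur-dioxide contribution → 0.08132 μm/a
  chloride contribution → 0.3787 μm/a
  total first-year rate 0.46 μm/a
Long-term exponent b (ISO 9224 Table 2, B1) = 0.667
  D(18) = 0.46 × 18^0.667 = 0.46 × 6.875 = 3.163 μm

D(18) = 3.16 μm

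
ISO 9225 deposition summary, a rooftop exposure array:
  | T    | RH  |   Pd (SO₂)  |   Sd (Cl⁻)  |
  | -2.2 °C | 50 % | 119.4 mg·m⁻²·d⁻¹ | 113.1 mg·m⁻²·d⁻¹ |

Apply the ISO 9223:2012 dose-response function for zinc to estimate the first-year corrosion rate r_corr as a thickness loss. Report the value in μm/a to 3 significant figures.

r_corr = 0.984 μm/a

zinc: f(T) = +0.038·(T−10) [T≤10 °C] = -0.4636
  sulphur-dioxide contribution → 0.6638 μm/a
  chloride contribution → 0.3206 μm/a
  ⇒ r_corr(zinc) = 0.9844 μm/a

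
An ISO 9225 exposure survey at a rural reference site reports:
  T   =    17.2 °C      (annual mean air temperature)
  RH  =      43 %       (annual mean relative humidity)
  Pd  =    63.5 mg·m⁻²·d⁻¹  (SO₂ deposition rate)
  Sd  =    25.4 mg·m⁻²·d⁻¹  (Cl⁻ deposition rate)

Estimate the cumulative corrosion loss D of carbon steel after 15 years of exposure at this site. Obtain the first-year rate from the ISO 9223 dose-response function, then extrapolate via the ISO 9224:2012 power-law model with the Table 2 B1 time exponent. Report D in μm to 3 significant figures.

D(15) = 127 μm

carbon steel: temperature factor f = -0.054·(7.2) = -0.3888
  sulphur-dioxide contribution → 24.55 μm/a
  chloride contribution → 6.232 μm/a
  ⇒ r_corr(carbon steel) = 30.78 μm/a
Power-law: D(15) = r_corr · 15^0.523
  D(15) = 30.78 × 15^0.523 = 30.78 × 4.122 = 126.9 μm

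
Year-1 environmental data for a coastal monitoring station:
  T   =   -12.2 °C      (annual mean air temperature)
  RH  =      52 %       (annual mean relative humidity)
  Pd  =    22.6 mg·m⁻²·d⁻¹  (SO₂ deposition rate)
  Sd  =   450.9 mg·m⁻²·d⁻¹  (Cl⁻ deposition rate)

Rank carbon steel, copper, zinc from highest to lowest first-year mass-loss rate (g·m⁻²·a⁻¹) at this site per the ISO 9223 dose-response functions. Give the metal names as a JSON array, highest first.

["carbon steel", "zinc", "copper"]

carbon steel: temperature factor f = +0.150·(-22.2) = -3.3300
  Pd branch = 1.77·Pd^0.52·e^(0.02·RH+f) = 0.9069 μm/a
  Sd branch = 0.102·Sd^0.62·e^(0.033·RH+0.04·T) = 15.4 μm/a
  r_corr = 0.9069 + 15.4 = 16.3 μm/a
  mass loss = 16.3 μm/a × 7.85 g/cm³ = 128 g·m⁻²·a⁻¹
copper: f(T) = +0.126·(T−10) [T≤10 °C] = -2.7972
  SO₂ term: 0.0053·22.6^0.26·exp(0.059·52-2.7972) = 0.01563
  Cl⁻ term: 0.01025·450.9^0.27·exp(0.036·52+0.049·-12.2) = 0.1909
  sum: 0.01563 + 0.1909 → r_corr = 0.2065 μm/a
  mass loss = 0.2065 μm/a × 8.96 g/cm³ = 1.85 g·m⁻²·a⁻¹
zinc: f(T) = +0.038·(T−10) [T≤10 °C] = -0.8436
  SO₂ term: 0.0129·22.6^0.44·exp(0.046·52-0.8436) = 0.2393
  Cl⁻ term: 0.0175·450.9^0.57·exp(0.008·52+0.085·-12.2) = 0.3063
  r_corr = 0.2393 + 0.3063 = 0.5456 μm/a
  mass loss = 0.5456 μm/a × 7.14 g/cm³ = 3.895 g·m⁻²·a⁻¹
Ordering by g·m⁻²·a⁻¹: carbon steel (128) > zinc (3.9) > copper (1.85)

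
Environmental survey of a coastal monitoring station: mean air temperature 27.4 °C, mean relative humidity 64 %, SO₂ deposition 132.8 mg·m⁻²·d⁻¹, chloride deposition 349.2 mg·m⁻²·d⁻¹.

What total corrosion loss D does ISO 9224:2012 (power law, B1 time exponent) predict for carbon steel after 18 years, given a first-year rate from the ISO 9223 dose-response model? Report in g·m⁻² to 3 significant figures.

D(18) = 4.51e+03 g·m⁻²

carbon steel: temperature factor f = -0.054·(17.4) = -0.9396
  SO₂ term: 1.77·132.8^0.52·exp(0.02·64-0.9396) = 31.61
  Sd branch = 0.102·Sd^0.62·e^(0.033·RH+0.04·T) = 95.18 μm/a
  r_corr = 31.61 + 95.18 = 126.8 μm/a
ISO 9224: D(t) = r_corr · t^b with b = 0.523 (carbon steel, B1)
  D(18) = 126.8 × 18^0.523 = 126.8 × 4.534 = 574.9 μm
  Mass loss = 574.9 μm × 7.85 g/cm³ = 4513 g·m⁻²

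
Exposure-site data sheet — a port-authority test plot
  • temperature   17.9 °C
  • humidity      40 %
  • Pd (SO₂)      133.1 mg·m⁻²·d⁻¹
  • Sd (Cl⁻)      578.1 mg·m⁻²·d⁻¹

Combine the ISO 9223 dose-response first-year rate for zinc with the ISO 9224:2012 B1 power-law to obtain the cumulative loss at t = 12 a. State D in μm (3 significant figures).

D(12) = 34.2 μm

zinc: T>10 °C ⇒ hinge -0.071·(17.9−10) = -0.5609
  SO₂ term: 0.0129·133.1^0.44·exp(0.046·40-0.5609) = 0.3988
  Cl⁻ term: 0.0175·578.1^0.57·exp(0.008·40+0.085·17.9) = 4.141
  r_corr = 0.3988 + 4.141 = 4.54 μm/a
Power-law: D(12) = r_corr · 12^0.813
  D(12) = 4.54 × 12^0.813 = 4.54 × 7.54 = 34.23 μm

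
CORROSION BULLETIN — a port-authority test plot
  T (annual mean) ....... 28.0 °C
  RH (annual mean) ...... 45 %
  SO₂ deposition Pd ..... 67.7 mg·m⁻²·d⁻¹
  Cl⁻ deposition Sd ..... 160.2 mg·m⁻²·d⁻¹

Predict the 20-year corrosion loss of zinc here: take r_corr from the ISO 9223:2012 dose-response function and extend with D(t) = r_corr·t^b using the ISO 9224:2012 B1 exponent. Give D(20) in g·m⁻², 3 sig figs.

zinc: temperature factor f = -0.071·(18.0) = -1.2780
  SO₂ term: 0.0129·67.7^0.44·exp(0.046·45-1.2780) = 0.182
  Cl⁻ term: 0.0175·160.2^0.57·exp(0.008·45+0.085·28.0) = 4.894
  sum: 0.182 + 4.894 → r_corr = 5.076 μm/a
Power-law: D(20) = r_corr · 20^0.813
  D(20) = 5.076 × 20^0.813 = 5.076 × 11.42 = 57.98 μm
  Mass loss = 57.98 μm × 7.14 g/cm³ = 414 g·m⁻²

D(20) = 414 g·m⁻²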